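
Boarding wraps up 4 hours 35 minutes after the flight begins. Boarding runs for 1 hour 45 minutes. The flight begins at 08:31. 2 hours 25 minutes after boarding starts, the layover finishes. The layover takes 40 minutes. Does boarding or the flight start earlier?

the flight

Boarding ends at 08:31 + 275 min = 13:06.
Boarding starts at 13:06 − 105 min = 11:21.
Boarding starts at 11:21 and the flight starts at 08:31, so the flight is first.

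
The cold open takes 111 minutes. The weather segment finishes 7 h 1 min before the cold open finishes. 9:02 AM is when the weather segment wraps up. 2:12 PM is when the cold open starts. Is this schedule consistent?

Yes

The cold open ends at 2:12 PM + 111 min = 4:03 PM.
The weather segment ends at 4:03 PM − 421 min = 9:02 AM.
That matches the stated 9:02 AM, so the schedule is consistent.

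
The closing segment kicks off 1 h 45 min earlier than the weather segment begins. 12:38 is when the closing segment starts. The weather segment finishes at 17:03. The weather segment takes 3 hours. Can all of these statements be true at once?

The weather segment starts at 17:03 − 180 min = 14:03.
The closing segment starts at 14:03 − 105 min = 12:18.
But the closing segment is also said to start at 12:38 — a 20-minute conflict.

No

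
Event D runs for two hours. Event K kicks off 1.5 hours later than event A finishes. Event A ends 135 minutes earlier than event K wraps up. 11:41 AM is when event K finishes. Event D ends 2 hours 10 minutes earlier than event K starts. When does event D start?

Event A ends at 11:41 AM − 135 min = 9:26 AM.
Event K starts at 9:26 AM + 90 min = 10:56 AM.
Event D ends at 10:56 AM − 130 min = 8:46 AM.
Event D starts at 8:46 AM − 120 min = 6:46 AM.

6:46 AM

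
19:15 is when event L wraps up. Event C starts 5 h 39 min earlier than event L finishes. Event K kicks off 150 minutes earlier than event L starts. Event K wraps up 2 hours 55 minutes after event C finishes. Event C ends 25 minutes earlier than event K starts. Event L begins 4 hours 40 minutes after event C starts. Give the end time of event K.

18:16

Event C starts at 19:15 − 339 min = 13:36.
Event L starts at 13:36 + 280 min = 18:16.
Event K starts at 18:16 − 150 min = 15:46.
Event C ends at 15:46 − 25 min = 15:21.
Event K ends at 15:21 + 175 min = 18:16.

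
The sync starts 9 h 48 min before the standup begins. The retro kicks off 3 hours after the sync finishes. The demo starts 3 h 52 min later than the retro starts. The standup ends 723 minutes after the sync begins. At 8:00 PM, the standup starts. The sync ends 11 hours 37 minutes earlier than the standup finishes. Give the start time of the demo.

The sync starts at 8:00 PM − 588 min = 10:12 AM.
The standup ends at 10:12 AM + 723 min = 10:15 PM.
The sync ends at 10:15 PM − 697 min = 10:38 AM.
The retro starts at 10:38 AM + 180 min = 1:38 PM.
The demo starts at 1:38 PM + 232 min = 5:30 PM.

5:30 PM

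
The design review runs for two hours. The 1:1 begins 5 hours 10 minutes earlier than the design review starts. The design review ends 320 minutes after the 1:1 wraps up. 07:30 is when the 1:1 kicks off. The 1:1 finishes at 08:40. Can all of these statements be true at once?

The design review ends at 08:40 + 320 min = 14:00.
The design review starts at 14:00 − 120 min = 12:00.
The 1:1 starts at 12:00 − 310 min = 06:50.
But the 1:1 is also said to start at 07:30 — a 40-minute conflict.

No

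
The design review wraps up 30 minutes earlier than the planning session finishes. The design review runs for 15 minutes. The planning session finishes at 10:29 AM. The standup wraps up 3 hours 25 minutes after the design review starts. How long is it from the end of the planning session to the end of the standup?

The design review ends at 10:29 AM − 30 min = 9:59 AM.
The design review starts at 9:59 AM − 15 min = 9:44 AM.
The standup ends at 9:44 AM + 205 min = 1:09 PM.
From 10:29 AM to 1:09 PM is 2 hours 40 minutes.

2 hours 40 minutes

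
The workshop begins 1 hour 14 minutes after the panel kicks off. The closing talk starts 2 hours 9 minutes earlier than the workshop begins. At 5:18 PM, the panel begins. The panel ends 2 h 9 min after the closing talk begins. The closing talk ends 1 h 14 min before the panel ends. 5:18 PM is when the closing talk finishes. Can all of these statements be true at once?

The workshop starts at 5:18 PM + 74 min = 6:32 PM.
The closing talk starts at 6:32 PM − 129 min = 4:23 PM.
The panel ends at 4:23 PM + 129 min = 6:32 PM.
The closing talk ends at 6:32 PM − 74 min = 5:18 PM.
That matches the stated 5:18 PM, so the schedule is consistent.

Yes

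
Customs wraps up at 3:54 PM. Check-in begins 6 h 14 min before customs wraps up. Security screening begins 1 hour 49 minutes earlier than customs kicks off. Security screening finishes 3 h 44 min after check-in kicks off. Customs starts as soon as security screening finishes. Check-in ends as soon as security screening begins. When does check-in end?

11:35 AM

Check-in starts at 3:54 PM − 374 min = 9:40 AM.
Security screening ends at 9:40 AM + 224 min = 1:24 PM.
So customs starts at 1:24 PM.
Security screening starts at 1:24 PM − 109 min = 11:35 AM.
So check-in ends at 11:35 AM.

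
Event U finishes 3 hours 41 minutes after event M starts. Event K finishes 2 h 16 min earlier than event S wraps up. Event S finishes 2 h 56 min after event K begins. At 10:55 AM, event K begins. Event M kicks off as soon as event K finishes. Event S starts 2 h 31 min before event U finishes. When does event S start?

Event S ends at 10:55 AM + 176 min = 1:51 PM.
Event K ends at 1:51 PM − 136 min = 11:35 AM.
So event M starts at 11:35 AM.
Event U ends at 11:35 AM + 221 min = 3:16 PM.
Event S starts at 3:16 PM − 151 min = 12:45 PM.

12:45 PM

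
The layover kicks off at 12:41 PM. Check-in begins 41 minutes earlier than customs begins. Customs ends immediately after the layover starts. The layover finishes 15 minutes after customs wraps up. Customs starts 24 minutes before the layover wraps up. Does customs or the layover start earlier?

Customs ends at 12:41 PM.
The layover ends at 12:41 PM + 15 min = 12:56 PM.
Customs starts at 12:56 PM − 24 min = 12:32 PM.
Customs starts at 12:32 PM and the layover starts at 12:41 PM, so customs is first.

customs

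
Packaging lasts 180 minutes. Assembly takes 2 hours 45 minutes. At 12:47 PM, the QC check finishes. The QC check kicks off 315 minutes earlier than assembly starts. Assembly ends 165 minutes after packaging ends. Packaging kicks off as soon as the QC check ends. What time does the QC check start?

Packaging starts at 12:47 PM.
Packaging ends at 12:47 PM + 180 min = 3:47 PM.
Assembly ends at 3:47 PM + 165 min = 6:32 PM.
Assembly starts at 6:32 PM − 165 min = 3:47 PM.
The QC check starts at 3:47 PM − 315 min = 10:32 AM.

10:32 AM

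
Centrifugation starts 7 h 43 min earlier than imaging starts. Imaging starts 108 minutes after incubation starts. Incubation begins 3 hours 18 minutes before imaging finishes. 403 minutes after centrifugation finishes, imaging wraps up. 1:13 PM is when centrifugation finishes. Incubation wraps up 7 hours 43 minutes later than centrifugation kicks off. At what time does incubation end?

6:26 PM

Imaging ends at 1:13 PM + 403 min = 7:56 PM.
Incubation starts at 7:56 PM − 198 min = 4:38 PM.
Imaging starts at 4:38 PM + 108 min = 6:26 PM.
Centrifugation starts at 6:26 PM − 463 min = 10:43 AM.
Incubation ends at 10:43 AM + 463 min = 6:26 PM.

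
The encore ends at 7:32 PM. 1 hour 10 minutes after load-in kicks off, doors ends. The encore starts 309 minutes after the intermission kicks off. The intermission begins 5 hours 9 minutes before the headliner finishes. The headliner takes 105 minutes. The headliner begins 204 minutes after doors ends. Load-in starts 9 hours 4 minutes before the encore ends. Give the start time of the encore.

4:47 PM

Load-in starts at 7:32 PM − 544 min = 10:28 AM.
Doors ends at 10:28 AM + 70 min = 11:38 AM.
The headliner starts at 11:38 AM + 204 min = 3:02 PM.
The headliner ends at 3:02 PM + 105 min = 4:47 PM.
The intermission starts at 4:47 PM − 309 min = 11:38 AM.
The encore starts at 11:38 AM + 309 min = 4:47 PM.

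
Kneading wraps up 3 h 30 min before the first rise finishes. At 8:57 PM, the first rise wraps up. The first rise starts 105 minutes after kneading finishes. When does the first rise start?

7:12 PM

Kneading ends at 8:57 PM − 210 min = 5:27 PM.
The first rise starts at 5:27 PM + 105 min = 7:12 PM.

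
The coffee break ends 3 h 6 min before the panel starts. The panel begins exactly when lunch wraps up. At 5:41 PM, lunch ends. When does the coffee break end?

The panel starts at 5:41 PM.
The coffee break ends at 5:41 PM − 186 min = 2:35 PM.

2:35 PM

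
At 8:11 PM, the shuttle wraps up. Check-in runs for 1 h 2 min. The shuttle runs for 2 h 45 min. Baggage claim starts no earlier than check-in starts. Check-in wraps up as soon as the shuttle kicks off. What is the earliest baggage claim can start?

The shuttle starts at 8:11 PM − 165 min = 5:26 PM.
So check-in ends at 5:26 PM.
Check-in starts at 5:26 PM − 62 min = 4:24 PM.
Baggage claim is bounded by check-in, so the earliest it can start is 4:24 PM.

4:24 PM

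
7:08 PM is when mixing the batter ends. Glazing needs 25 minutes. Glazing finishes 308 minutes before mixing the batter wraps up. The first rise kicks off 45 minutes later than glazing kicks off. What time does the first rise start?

2:20 PM

Glazing ends at 7:08 PM − 308 min = 2:00 PM.
Glazing starts at 2:00 PM − 25 min = 1:35 PM.
The first rise starts at 1:35 PM + 45 min = 2:20 PM.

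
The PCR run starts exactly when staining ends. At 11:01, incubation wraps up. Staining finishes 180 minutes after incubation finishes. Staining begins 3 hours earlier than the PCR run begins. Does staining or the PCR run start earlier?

staining

Staining ends at 11:01 + 180 min = 14:01.
So the PCR run starts at 14:01.
Staining starts at 14:01 − 180 min = 11:01.
Staining starts at 11:01 and the PCR run starts at 14:01, so staining is first.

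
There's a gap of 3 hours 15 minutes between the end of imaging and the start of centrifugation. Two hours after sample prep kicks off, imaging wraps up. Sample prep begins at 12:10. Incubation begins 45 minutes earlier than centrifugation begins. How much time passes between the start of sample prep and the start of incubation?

Imaging ends at 12:10 + 120 min = 14:10.
Centrifugation starts at 14:10 + 195 min = 17:25.
Incubation starts at 17:25 − 45 min = 16:40.
From 12:10 to 16:40 is 4 hours 30 minutes.

4 hours 30 minutes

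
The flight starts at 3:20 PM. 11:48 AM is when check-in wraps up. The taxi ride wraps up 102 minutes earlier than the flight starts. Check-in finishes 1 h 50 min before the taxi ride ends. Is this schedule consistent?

Yes

The taxi ride ends at 3:20 PM − 102 min = 1:38 PM.
Check-in ends at 1:38 PM − 110 min = 11:48 AM.
That matches the stated 11:48 AM, so the schedule is consistent.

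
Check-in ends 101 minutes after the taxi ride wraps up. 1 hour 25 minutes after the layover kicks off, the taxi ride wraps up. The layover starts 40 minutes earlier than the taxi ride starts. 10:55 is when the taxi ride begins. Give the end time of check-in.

The layover starts at 10:55 − 40 min = 10:15.
The taxi ride ends at 10:15 + 85 min = 11:40.
Check-in ends at 11:40 + 101 min = 13:21.

13:21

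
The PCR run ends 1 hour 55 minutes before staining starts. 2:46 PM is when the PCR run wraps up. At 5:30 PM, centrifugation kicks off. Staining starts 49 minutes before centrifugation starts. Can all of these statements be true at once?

Staining starts at 5:30 PM − 49 min = 4:41 PM.
The PCR run ends at 4:41 PM − 115 min = 2:46 PM.
That matches the stated 2:46 PM, so the schedule is consistent.

Yes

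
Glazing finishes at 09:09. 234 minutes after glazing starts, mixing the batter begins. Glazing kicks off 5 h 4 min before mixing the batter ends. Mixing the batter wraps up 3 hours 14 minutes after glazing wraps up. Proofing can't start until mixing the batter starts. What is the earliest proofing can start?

11:13

Mixing the batter ends at 09:09 + 194 min = 12:23.
Glazing starts at 12:23 − 304 min = 07:19.
Mixing the batter starts at 07:19 + 234 min = 11:13.
Proofing is bounded by mixing the batter, so the earliest it can start is 11:13.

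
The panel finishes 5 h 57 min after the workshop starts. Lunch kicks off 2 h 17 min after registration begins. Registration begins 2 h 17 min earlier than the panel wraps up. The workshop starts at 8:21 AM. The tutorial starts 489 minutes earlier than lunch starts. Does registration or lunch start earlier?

The panel ends at 8:21 AM + 357 min = 2:18 PM.
Registration starts at 2:18 PM − 137 min = 12:01 PM.
Lunch starts at 12:01 PM + 137 min = 2:18 PM.
Registration starts at 12:01 PM and lunch starts at 2:18 PM, so registration is first.

registration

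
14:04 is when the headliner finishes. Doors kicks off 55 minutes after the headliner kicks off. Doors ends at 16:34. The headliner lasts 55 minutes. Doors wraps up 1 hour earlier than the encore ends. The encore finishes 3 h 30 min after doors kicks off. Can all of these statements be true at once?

Yes

The headliner starts at 14:04 − 55 min = 13:09.
Doors starts at 13:09 + 55 min = 14:04.
The encore ends at 14:04 + 210 min = 17:34.
Doors ends at 17:34 − 60 min = 16:34.
That matches the stated 16:34, so the schedule is consistent.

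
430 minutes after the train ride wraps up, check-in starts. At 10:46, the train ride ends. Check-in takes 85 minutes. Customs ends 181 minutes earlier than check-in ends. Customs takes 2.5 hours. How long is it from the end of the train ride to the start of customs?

3 h 4 min

Check-in starts at 10:46 + 430 min = 17:56.
Check-in ends at 17:56 + 85 min = 19:21.
Customs ends at 19:21 − 181 min = 16:20.
Customs starts at 16:20 − 150 min = 13:50.
From 10:46 to 13:50 is 3 h 4 min.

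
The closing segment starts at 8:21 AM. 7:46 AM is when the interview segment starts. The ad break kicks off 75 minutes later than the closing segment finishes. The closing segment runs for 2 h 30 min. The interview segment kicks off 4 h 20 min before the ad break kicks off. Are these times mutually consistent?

The closing segment ends at 8:21 AM + 150 min = 10:51 AM.
The ad break starts at 10:51 AM + 75 min = 12:06 PM.
The interview segment starts at 12:06 PM − 260 min = 7:46 AM.
That matches the stated 7:46 AM, so the schedule is consistent.

Yes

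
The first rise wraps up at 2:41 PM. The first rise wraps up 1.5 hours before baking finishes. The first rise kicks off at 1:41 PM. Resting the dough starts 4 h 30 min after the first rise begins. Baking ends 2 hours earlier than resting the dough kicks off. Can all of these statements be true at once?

Resting the dough starts at 1:41 PM + 270 min = 6:11 PM.
Baking ends at 6:11 PM − 120 min = 4:11 PM.
The first rise ends at 4:11 PM − 90 min = 2:41 PM.
That matches the stated 2:41 PM, so the schedule is consistent.

Yes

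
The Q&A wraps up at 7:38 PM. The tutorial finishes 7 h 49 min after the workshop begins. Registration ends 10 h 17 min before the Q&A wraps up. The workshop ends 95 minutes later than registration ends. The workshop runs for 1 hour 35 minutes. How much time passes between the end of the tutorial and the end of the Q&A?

2 hours 28 minutes

Registration ends at 7:38 PM − 617 min = 9:21 AM.
The workshop ends at 9:21 AM + 95 min = 10:56 AM.
The workshop starts at 10:56 AM − 95 min = 9:21 AM.
The tutorial ends at 9:21 AM + 469 min = 5:10 PM.
From 5:10 PM to 7:38 PM is 2 hours 28 minutes.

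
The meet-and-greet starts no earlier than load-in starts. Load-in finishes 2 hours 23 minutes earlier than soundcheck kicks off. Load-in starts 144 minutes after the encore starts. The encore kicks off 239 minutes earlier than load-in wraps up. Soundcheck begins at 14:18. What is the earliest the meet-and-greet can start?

10:20

Load-in ends at 14:18 − 143 min = 11:55.
The encore starts at 11:55 − 239 min = 07:56.
Load-in starts at 07:56 + 144 min = 10:20.
The meet-and-greet is bounded by load-in, so the earliest it can start is 10:20.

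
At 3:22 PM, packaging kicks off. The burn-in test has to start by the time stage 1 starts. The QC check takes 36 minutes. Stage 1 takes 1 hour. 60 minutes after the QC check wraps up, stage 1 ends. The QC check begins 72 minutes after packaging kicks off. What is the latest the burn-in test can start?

5:10 PM

The QC check starts at 3:22 PM + 72 min = 4:34 PM.
The QC check ends at 4:34 PM + 36 min = 5:10 PM.
Stage 1 ends at 5:10 PM + 60 min = 6:10 PM.
Stage 1 starts at 6:10 PM − 60 min = 5:10 PM.
The burn-in test is bounded by stage 1, so the latest it can start is 5:10 PM.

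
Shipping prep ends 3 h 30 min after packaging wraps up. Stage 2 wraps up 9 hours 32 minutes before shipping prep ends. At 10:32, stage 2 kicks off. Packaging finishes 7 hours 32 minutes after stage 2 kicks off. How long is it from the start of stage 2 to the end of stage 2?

Packaging ends at 10:32 + 452 min = 18:04.
Shipping prep ends at 18:04 + 210 min = 21:34.
Stage 2 ends at 21:34 − 572 min = 12:02.
From 10:32 to 12:02 is 1.5 hours.

1.5 hours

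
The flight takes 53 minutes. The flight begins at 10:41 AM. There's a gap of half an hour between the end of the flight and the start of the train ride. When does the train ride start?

12:04 PM

The flight ends at 10:41 AM + 53 min = 11:34 AM.
The train ride starts at 11:34 AM + 30 min = 12:04 PM.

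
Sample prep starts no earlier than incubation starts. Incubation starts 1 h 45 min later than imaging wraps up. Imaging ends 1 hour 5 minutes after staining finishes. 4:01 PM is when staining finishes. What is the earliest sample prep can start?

6:51 PM

Imaging ends at 4:01 PM + 65 min = 5:06 PM.
Incubation starts at 5:06 PM + 105 min = 6:51 PM.
Sample prep is bounded by incubation, so the earliest it can start is 6:51 PM.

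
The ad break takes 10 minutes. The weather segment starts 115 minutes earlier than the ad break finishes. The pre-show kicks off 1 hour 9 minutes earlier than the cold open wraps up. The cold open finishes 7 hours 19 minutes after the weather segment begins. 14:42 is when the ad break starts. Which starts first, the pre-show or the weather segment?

the weather segment

The ad break ends at 14:42 + 10 min = 14:52.
The weather segment starts at 14:52 − 115 min = 12:57.
The cold open ends at 12:57 + 439 min = 20:16.
The pre-show starts at 20:16 − 69 min = 19:07.
The pre-show starts at 19:07 and the weather segment starts at 12:57, so the weather segment is first.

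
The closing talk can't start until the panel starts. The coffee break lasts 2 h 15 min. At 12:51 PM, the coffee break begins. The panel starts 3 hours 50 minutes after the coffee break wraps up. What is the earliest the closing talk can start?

The coffee break ends at 12:51 PM + 135 min = 3:06 PM.
The panel starts at 3:06 PM + 230 min = 6:56 PM.
The closing talk is bounded by the panel, so the earliest it can start is 6:56 PM.

6:56 PM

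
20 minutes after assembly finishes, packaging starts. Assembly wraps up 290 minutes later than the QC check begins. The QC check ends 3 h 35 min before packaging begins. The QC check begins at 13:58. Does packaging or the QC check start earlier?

Assembly ends at 13:58 + 290 min = 18:48.
Packaging starts at 18:48 + 20 min = 19:08.
Packaging starts at 19:08 and the QC check starts at 13:58, so the QC check is first.

the QC check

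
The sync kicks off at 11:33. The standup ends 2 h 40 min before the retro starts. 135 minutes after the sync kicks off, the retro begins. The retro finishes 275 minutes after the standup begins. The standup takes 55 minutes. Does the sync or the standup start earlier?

the standup

The retro starts at 11:33 + 135 min = 13:48.
The standup ends at 13:48 − 160 min = 11:08.
The standup starts at 11:08 − 55 min = 10:13.
The sync starts at 11:33 and the standup starts at 10:13, so the standup is first.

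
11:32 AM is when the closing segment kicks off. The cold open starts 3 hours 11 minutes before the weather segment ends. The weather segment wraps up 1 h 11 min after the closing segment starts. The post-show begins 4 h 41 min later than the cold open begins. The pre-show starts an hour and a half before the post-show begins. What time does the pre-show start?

The weather segment ends at 11:32 AM + 71 min = 12:43 PM.
The cold open starts at 12:43 PM − 191 min = 9:32 AM.
The post-show starts at 9:32 AM + 281 min = 2:13 PM.
The pre-show starts at 2:13 PM − 90 min = 12:43 PM.

12:43 PM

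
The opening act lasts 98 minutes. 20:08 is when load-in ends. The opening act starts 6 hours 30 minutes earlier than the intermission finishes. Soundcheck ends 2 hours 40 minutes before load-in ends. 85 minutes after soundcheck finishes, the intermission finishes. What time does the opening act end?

14:01

Soundcheck ends at 20:08 − 160 min = 17:28.
The intermission ends at 17:28 + 85 min = 18:53.
The opening act starts at 18:53 − 390 min = 12:23.
The opening act ends at 12:23 + 98 min = 14:01.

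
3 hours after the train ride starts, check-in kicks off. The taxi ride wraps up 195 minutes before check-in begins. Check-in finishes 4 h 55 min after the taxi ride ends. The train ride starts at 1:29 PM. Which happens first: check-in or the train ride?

the train ride

Check-in starts at 1:29 PM + 180 min = 4:29 PM.
Check-in starts at 4:29 PM and the train ride starts at 1:29 PM, so the train ride is first.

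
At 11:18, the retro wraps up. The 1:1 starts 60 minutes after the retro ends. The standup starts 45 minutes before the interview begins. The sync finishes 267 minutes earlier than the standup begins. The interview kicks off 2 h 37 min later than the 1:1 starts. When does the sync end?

The 1:1 starts at 11:18 + 60 min = 12:18.
The interview starts at 12:18 + 157 min = 14:55.
The standup starts at 14:55 − 45 min = 14:10.
The sync ends at 14:10 − 267 min = 09:43.

09:43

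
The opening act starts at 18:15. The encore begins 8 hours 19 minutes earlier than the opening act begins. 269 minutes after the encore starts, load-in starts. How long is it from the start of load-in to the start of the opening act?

230 minutes

The encore starts at 18:15 − 499 min = 09:56.
Load-in starts at 09:56 + 269 min = 14:25.
From 14:25 to 18:15 is 230 minutes.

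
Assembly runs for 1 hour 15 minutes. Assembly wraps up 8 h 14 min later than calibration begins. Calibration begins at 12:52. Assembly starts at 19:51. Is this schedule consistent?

Yes

Assembly ends at 12:52 + 494 min = 21:06.
Assembly starts at 21:06 − 75 min = 19:51.
That matches the stated 19:51, so the schedule is consistent.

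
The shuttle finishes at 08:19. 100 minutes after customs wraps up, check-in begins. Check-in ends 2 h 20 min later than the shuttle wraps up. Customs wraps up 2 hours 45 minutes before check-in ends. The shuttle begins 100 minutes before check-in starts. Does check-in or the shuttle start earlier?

Check-in ends at 08:19 + 140 min = 10:39.
Customs ends at 10:39 − 165 min = 07:54.
Check-in starts at 07:54 + 100 min = 09:34.
The shuttle starts at 09:34 − 100 min = 07:54.
Check-in starts at 09:34 and the shuttle starts at 07:54, so the shuttle is first.

the shuttle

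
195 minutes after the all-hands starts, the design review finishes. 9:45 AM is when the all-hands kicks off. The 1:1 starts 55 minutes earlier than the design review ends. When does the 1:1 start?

The design review ends at 9:45 AM + 195 min = 1:00 PM.
The 1:1 starts at 1:00 PM − 55 min = 12:05 PM.

12:05 PM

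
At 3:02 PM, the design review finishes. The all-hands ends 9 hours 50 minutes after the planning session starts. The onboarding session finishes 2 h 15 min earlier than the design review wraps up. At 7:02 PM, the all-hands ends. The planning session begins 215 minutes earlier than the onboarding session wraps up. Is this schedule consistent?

Yes

The onboarding session ends at 3:02 PM − 135 min = 12:47 PM.
The planning session starts at 12:47 PM − 215 min = 9:12 AM.
The all-hands ends at 9:12 AM + 590 min = 7:02 PM.
That matches the stated 7:02 PM, so the schedule is consistent.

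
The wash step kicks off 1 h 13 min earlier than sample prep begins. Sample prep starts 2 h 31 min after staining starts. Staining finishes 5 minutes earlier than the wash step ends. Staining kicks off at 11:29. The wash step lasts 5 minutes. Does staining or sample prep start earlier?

Sample prep starts at 11:29 + 151 min = 14:00.
Staining starts at 11:29 and sample prep starts at 14:00, so staining is first.

staining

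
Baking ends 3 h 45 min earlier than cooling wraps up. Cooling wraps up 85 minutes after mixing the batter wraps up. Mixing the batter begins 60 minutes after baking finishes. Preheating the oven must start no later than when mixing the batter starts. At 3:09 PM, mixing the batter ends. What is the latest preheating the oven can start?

Cooling ends at 3:09 PM + 85 min = 4:34 PM.
Baking ends at 4:34 PM − 225 min = 12:49 PM.
Mixing the batter starts at 12:49 PM + 60 min = 1:49 PM.
Preheating the oven is bounded by mixing the batter, so the latest it can start is 1:49 PM.

1:49 PM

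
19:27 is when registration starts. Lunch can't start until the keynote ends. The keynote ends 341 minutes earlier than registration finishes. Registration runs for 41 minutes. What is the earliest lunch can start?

14:27

Registration ends at 19:27 + 41 min = 20:08.
The keynote ends at 20:08 − 341 min = 14:27.
Lunch is bounded by the keynote, so the earliest it can start is 14:27.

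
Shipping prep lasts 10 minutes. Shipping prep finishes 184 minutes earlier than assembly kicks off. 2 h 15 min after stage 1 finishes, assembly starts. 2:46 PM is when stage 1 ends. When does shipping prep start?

Assembly starts at 2:46 PM + 135 min = 5:01 PM.
Shipping prep ends at 5:01 PM − 184 min = 1:57 PM.
Shipping prep starts at 1:57 PM − 10 min = 1:47 PM.

1:47 PM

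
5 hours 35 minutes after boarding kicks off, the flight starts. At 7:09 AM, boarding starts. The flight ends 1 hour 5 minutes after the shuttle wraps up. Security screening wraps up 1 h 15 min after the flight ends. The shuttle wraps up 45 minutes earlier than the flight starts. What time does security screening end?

The flight starts at 7:09 AM + 335 min = 12:44 PM.
The shuttle ends at 12:44 PM − 45 min = 11:59 AM.
The flight ends at 11:59 AM + 65 min = 1:04 PM.
Security screening ends at 1:04 PM + 75 min = 2:19 PM.

2:19 PM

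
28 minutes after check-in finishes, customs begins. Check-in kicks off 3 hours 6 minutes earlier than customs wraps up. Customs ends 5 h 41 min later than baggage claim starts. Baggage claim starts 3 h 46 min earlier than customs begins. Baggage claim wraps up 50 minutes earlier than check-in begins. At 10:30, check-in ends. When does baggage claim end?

08:57

Customs starts at 10:30 + 28 min = 10:58.
Baggage claim starts at 10:58 − 226 min = 07:12.
Customs ends at 07:12 + 341 min = 12:53.
Check-in starts at 12:53 − 186 min = 09:47.
Baggage claim ends at 09:47 − 50 min = 08:57.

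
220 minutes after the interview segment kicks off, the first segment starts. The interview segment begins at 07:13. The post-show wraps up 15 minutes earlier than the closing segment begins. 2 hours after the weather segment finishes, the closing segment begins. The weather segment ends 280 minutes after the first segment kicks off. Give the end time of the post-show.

17:18

The first segment starts at 07:13 + 220 min = 10:53.
The weather segment ends at 10:53 + 280 min = 15:33.
The closing segment starts at 15:33 + 120 min = 17:33.
The post-show ends at 17:33 − 15 min = 17:18.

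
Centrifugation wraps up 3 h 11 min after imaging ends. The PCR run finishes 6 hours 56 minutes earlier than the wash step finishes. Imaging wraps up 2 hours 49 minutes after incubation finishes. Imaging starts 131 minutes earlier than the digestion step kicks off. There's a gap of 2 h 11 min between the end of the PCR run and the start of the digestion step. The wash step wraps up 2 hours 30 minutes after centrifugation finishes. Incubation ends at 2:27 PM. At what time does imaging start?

4:01 PM

Imaging ends at 2:27 PM + 169 min = 5:16 PM.
Centrifugation ends at 5:16 PM + 191 min = 8:27 PM.
The wash step ends at 8:27 PM + 150 min = 10:57 PM.
The PCR run ends at 10:57 PM − 416 min = 4:01 PM.
The digestion step starts at 4:01 PM + 131 min = 6:12 PM.
Imaging starts at 6:12 PM − 131 min = 4:01 PM.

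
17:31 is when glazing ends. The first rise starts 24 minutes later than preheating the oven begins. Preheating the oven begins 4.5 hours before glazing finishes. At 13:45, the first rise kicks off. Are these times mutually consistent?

Preheating the oven starts at 17:31 − 270 min = 13:01.
The first rise starts at 13:01 + 24 min = 13:25.
But the first rise is also said to start at 13:45 — a 20-minute conflict.

No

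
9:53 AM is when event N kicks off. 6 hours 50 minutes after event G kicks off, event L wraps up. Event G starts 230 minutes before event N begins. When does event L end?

Event G starts at 9:53 AM − 230 min = 6:03 AM.
Event L ends at 6:03 AM + 410 min = 12:53 PM.

12:53 PM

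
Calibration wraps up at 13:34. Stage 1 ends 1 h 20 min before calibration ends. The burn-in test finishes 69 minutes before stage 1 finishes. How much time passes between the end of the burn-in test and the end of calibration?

149 minutes

Stage 1 ends at 13:34 − 80 min = 12:14.
The burn-in test ends at 12:14 − 69 min = 11:05.
From 11:05 to 13:34 is 149 minutes.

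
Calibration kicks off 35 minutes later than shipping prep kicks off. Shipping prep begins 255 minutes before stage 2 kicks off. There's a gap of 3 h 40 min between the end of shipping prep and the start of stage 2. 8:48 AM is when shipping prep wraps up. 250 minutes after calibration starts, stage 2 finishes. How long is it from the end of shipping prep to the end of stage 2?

Stage 2 starts at 8:48 AM + 220 min = 12:28 PM.
Shipping prep starts at 12:28 PM − 255 min = 8:13 AM.
Calibration starts at 8:13 AM + 35 min = 8:48 AM.
Stage 2 ends at 8:48 AM + 250 min = 12:58 PM.
From 8:48 AM to 12:58 PM is 4 h 10 min.

4 h 10 min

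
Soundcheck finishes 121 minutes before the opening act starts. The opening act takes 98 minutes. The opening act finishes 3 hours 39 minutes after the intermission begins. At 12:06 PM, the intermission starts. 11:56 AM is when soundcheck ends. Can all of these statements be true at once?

No

The opening act ends at 12:06 PM + 219 min = 3:45 PM.
The opening act starts at 3:45 PM − 98 min = 2:07 PM.
Soundcheck ends at 2:07 PM − 121 min = 12:06 PM.
But soundcheck is also said to end at 11:56 AM — a 10-minute conflict.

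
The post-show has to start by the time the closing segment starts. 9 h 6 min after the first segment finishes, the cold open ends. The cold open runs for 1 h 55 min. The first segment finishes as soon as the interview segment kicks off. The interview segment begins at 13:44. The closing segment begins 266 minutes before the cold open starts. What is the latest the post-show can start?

16:29

The first segment ends at 13:44.
The cold open ends at 13:44 + 546 min = 22:50.
The cold open starts at 22:50 − 115 min = 20:55.
The closing segment starts at 20:55 − 266 min = 16:29.
The post-show is bounded by the closing segment, so the latest it can start is 16:29.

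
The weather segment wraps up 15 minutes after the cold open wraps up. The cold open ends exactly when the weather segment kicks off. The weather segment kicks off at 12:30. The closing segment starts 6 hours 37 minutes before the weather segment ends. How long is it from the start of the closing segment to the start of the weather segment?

382 minutes

The cold open ends at 12:30.
The weather segment ends at 12:30 + 15 min = 12:45.
The closing segment starts at 12:45 − 397 min = 06:08.
From 06:08 to 12:30 is 382 minutes.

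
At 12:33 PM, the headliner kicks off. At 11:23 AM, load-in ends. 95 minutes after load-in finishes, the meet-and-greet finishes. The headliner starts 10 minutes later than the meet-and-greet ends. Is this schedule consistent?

No

The meet-and-greet ends at 11:23 AM + 95 min = 12:58 PM.
The headliner starts at 12:58 PM + 10 min = 1:08 PM.
But the headliner is also said to start at 12:33 PM — a 35-minute conflict.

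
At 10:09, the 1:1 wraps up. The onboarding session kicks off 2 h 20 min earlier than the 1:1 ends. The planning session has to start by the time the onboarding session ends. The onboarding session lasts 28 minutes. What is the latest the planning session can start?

The onboarding session starts at 10:09 − 140 min = 07:49.
The onboarding session ends at 07:49 + 28 min = 08:17.
The planning session is bounded by the onboarding session, so the latest it can start is 08:17.

08:17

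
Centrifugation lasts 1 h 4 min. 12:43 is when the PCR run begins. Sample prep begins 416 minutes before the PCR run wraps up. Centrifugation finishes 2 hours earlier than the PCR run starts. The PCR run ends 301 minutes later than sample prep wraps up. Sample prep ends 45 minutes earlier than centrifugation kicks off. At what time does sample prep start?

Centrifugation ends at 12:43 − 120 min = 10:43.
Centrifugation starts at 10:43 − 64 min = 09:39.
Sample prep ends at 09:39 − 45 min = 08:54.
The PCR run ends at 08:54 + 301 min = 13:55.
Sample prep starts at 13:55 − 416 min = 06:59.

06:59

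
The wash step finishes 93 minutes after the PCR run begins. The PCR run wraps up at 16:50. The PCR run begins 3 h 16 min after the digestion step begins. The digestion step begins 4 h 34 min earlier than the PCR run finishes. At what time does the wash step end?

The digestion step starts at 16:50 − 274 min = 12:16.
The PCR run starts at 12:16 + 196 min = 15:32.
The wash step ends at 15:32 + 93 min = 17:05.

17:05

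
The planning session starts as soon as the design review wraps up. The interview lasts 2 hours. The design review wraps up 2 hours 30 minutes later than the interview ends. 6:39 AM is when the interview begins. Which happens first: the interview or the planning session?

The interview ends at 6:39 AM + 120 min = 8:39 AM.
The design review ends at 8:39 AM + 150 min = 11:09 AM.
So the planning session starts at 11:09 AM.
The interview starts at 6:39 AM and the planning session starts at 11:09 AM, so the interview is first.

the interview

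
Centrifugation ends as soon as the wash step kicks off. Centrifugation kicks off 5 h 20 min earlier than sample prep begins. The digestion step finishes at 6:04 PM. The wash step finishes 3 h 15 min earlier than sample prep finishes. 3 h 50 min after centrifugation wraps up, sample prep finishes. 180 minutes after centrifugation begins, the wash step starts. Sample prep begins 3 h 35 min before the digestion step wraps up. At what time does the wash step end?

12:44 PM

Sample prep starts at 6:04 PM − 215 min = 2:29 PM.
Centrifugation starts at 2:29 PM − 320 min = 9:09 AM.
The wash step starts at 9:09 AM + 180 min = 12:09 PM.
So centrifugation ends at 12:09 PM.
Sample prep ends at 12:09 PM + 230 min = 3:59 PM.
The wash step ends at 3:59 PM − 195 min = 12:44 PM.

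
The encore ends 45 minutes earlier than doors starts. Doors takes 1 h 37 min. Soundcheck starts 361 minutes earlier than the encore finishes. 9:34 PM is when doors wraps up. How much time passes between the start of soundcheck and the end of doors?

8 hours 23 minutes

Doors starts at 9:34 PM − 97 min = 7:57 PM.
The encore ends at 7:57 PM − 45 min = 7:12 PM.
Soundcheck starts at 7:12 PM − 361 min = 1:11 PM.
From 1:11 PM to 9:34 PM is 8 hours 23 minutes.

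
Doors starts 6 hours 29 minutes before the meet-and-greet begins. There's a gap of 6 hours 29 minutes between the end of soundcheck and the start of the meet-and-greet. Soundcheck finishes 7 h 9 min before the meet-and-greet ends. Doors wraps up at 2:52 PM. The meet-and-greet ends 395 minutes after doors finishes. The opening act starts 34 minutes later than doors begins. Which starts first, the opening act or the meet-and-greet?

The meet-and-greet ends at 2:52 PM + 395 min = 9:27 PM.
Soundcheck ends at 9:27 PM − 429 min = 2:18 PM.
The meet-and-greet starts at 2:18 PM + 389 min = 8:47 PM.
Doors starts at 8:47 PM − 389 min = 2:18 PM.
The opening act starts at 2:18 PM + 34 min = 2:52 PM.
The opening act starts at 2:52 PM and the meet-and-greet starts at 8:47 PM, so the opening act is first.

the opening act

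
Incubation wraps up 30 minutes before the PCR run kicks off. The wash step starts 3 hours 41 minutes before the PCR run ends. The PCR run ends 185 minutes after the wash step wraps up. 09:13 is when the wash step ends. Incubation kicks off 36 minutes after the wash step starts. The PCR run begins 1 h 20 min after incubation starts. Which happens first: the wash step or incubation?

The PCR run ends at 09:13 + 185 min = 12:18.
The wash step starts at 12:18 − 221 min = 08:37.
Incubation starts at 08:37 + 36 min = 09:13.
The wash step starts at 08:37 and incubation starts at 09:13, so the wash step is first.

the wash step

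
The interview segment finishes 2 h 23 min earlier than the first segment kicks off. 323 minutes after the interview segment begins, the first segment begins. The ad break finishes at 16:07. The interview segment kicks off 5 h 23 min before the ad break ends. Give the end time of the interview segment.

The interview segment starts at 16:07 − 323 min = 10:44.
The first segment starts at 10:44 + 323 min = 16:07.
The interview segment ends at 16:07 − 143 min = 13:44.

13:44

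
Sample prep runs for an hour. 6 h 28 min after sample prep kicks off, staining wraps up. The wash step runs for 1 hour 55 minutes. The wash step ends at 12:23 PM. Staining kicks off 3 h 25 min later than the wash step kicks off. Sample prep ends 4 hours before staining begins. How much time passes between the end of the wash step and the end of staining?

2 h 58 min

The wash step starts at 12:23 PM − 115 min = 10:28 AM.
Staining starts at 10:28 AM + 205 min = 1:53 PM.
Sample prep ends at 1:53 PM − 240 min = 9:53 AM.
Sample prep starts at 9:53 AM − 60 min = 8:53 AM.
Staining ends at 8:53 AM + 388 min = 3:21 PM.
From 12:23 PM to 3:21 PM is 2 h 58 min.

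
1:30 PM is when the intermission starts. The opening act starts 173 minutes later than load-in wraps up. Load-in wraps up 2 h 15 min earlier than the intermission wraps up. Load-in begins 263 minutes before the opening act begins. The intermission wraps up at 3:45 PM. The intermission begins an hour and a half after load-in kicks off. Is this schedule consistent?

Yes

Load-in ends at 3:45 PM − 135 min = 1:30 PM.
The opening act starts at 1:30 PM + 173 min = 4:23 PM.
Load-in starts at 4:23 PM − 263 min = 12:00 PM.
The intermission starts at 12:00 PM + 90 min = 1:30 PM.
That matches the stated 1:30 PM, so the schedule is consistent.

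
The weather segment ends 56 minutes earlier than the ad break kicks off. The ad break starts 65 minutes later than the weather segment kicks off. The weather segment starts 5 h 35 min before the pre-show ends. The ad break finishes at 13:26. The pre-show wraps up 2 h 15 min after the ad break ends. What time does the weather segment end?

10:15

The pre-show ends at 13:26 + 135 min = 15:41.
The weather segment starts at 15:41 − 335 min = 10:06.
The ad break starts at 10:06 + 65 min = 11:11.
The weather segment ends at 11:11 − 56 min = 10:15.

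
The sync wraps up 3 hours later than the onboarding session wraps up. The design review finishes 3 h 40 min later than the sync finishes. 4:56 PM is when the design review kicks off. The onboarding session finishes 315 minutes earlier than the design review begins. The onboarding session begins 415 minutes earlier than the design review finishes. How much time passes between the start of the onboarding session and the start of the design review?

5 h 30 min

The onboarding session ends at 4:56 PM − 315 min = 11:41 AM.
The sync ends at 11:41 AM + 180 min = 2:41 PM.
The design review ends at 2:41 PM + 220 min = 6:21 PM.
The onboarding session starts at 6:21 PM − 415 min = 11:26 AM.
From 11:26 AM to 4:56 PM is 5 h 30 min.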